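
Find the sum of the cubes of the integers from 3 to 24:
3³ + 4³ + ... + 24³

Use ∑_{k=1}^{n} k³ = [n(n+1)/2]², then subtract the first 2 terms.
∑_{k=1}^{24} k³ = [24×25/2]² = 300² = 90000
∑_{k=1}^{2} k³ = [2×3/2]² = 3² = 9
∑_{k=3}^{24} k³ = 90000 - 9 = 89991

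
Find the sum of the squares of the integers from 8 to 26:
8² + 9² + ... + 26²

Use ∑_{k=1}^{n} k² = n(n+1)(2n+1)/6, then subtract the first 7 terms.
∑_{k=1}^{26} k² = 26×27×53/6 = 6201
∑_{k=1}^{7} k² = 7×8×15/6 = 140
∑_{k=8}^{26} k² = 6201 - 140 = 6061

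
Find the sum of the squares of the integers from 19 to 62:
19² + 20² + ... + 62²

Use ∑_{k=1}^{n} k² = n(n+1)(2n+1)/6, then subtract the first 18 terms.
∑_{k=1}^{62} k² = 62×63×125/6 = 81375
∑_{k=1}^{18} k² = 18×19×37/6 = 2109
∑_{k=19}^{62} k² = 81375 - 2109 = 79266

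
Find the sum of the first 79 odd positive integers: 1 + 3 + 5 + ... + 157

Sum of first n odd numbers = n²
= 79²
= 6241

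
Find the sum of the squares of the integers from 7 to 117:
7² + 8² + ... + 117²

Use ∑_{k=1}^{n} k² = n(n+1)(2n+1)/6, then subtract the first 6 terms.
∑_{k=1}^{117} k² = 117×118×235/6 = 540735
∑_{k=1}^{6} k² = 6×7×13/6 = 91
∑_{k=7}^{117} k² = 540735 - 91 = 540644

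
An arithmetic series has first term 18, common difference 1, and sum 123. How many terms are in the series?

Using S = n/2 × [2a + (n-1)d]
123 = n/2 × [2(18) + (n-1)(1)]
123 = n/2 × [36 + 1n - 1]
246 = n × [35 + 1n]
1n² + (35)n - 246 = 0
Discriminant: Δ = (35)² - 4(1)(-246) = 1225 + 984 = 2209
√Δ = 47
n = [-(35) + √Δ] / (2·1) = (-35 + 47) / 2 = 12 / 2 = 6
(The negative root is discarded since n must be a positive integer.)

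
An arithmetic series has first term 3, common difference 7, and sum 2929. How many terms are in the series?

Using S = n/2 × [2a + (n-1)d]
2929 = n/2 × [2(3) + (n-1)(7)]
2929 = n/2 × [6 + 7n - 7]
5858 = n × [-1 + 7n]
7n² + (-1)n - 5858 = 0
Discriminant: Δ = (-1)² - 4(7)(-5858) = 1 + 164024 = 164025
√Δ = 405
n = [-(-1) + √Δ] / (2·7) = (1 + 405) / 14 = 406 / 14 = 29
(The negative root is discarded since n must be a positive integer.)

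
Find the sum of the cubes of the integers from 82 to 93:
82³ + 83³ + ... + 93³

Use ∑_{k=1}^{n} k³ = [n(n+1)/2]², then subtract the first 81 terms.
∑_{k=1}^{93} k³ = [93×94/2]² = 4371² = 19105641
∑_{k=1}^{81} k³ = [81×82/2]² = 3321² = 11029041
∑_{k=82}^{93} k³ = 19105641 - 11029041 = 8076600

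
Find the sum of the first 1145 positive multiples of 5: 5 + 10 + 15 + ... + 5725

Factor out 5: = 5(1 + 2 + ... + 1145) = 5 × n(n+1)/2
= 5 × 1145×1146/2
= 5 × 656085
= 3280425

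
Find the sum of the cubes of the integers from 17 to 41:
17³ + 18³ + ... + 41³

Use ∑_{k=1}^{n} k³ = [n(n+1)/2]², then subtract the first 16 terms.
∑_{k=1}^{41} k³ = [41×42/2]² = 861² = 741321
∑_{k=1}^{16} k³ = [16×17/2]² = 136² = 18496
∑_{k=17}^{41} k³ = 741321 - 18496 = 722825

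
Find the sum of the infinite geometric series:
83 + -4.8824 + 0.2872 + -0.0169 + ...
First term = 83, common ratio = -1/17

For |r| < 1, S = a / (1 - r)
S = 83 / (1 - (-1/17))
S = 83 / (18/17)
S = 1411/18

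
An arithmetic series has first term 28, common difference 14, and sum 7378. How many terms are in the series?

Using S = n/2 × [2a + (n-1)d]
7378 = n/2 × [2(28) + (n-1)(14)]
7378 = n/2 × [56 + 14n - 14]
14756 = n × [42 + 14n]
14n² + (42)n - 14756 = 0
Discriminant: Δ = (42)² - 4(14)(-14756) = 1764 + 826336 = 828100
√Δ = 910
n = [-(42) + √Δ] / (2·14) = (-42 + 910) / 28 = 868 / 28 = 31
(The negative root is discarded since n must be a positive integer.)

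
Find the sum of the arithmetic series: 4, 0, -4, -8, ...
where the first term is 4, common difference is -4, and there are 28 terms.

Sₙ = n/2 × (first + last)
Last term = a + (n-1)d = 4 + (28-1)×(-4) = -104
S_28 = 28/2 × (4 + (-104))
S_28 = 28/2 × (-100) = -1400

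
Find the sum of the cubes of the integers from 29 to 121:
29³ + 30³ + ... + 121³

Use ∑_{k=1}^{n} k³ = [n(n+1)/2]², then subtract the first 28 terms.
∑_{k=1}^{121} k³ = [121×122/2]² = 7381² = 54479161
∑_{k=1}^{28} k³ = [28×29/2]² = 406² = 164836
∑_{k=29}^{121} k³ = 54479161 - 164836 = 54314325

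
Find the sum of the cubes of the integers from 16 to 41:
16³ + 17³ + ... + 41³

Use ∑_{k=1}^{n} k³ = [n(n+1)/2]², then subtract the first 15 terms.
∑_{k=1}^{41} k³ = [41×42/2]² = 861² = 741321
∑_{k=1}^{15} k³ = [15×16/2]² = 120² = 14400
∑_{k=16}^{41} k³ = 741321 - 14400 = 726921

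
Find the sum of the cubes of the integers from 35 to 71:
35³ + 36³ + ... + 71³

Use ∑_{k=1}^{n} k³ = [n(n+1)/2]², then subtract the first 34 terms.
∑_{k=1}^{71} k³ = [71×72/2]² = 2556² = 6533136
∑_{k=1}^{34} k³ = [34×35/2]² = 595² = 354025
∑_{k=35}^{71} k³ = 6533136 - 354025 = 6179111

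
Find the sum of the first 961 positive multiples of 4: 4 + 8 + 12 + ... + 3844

Factor out 4: = 4(1 + 2 + ... + 961) = 4 × n(n+1)/2
= 4 × 961×962/2
= 4 × 462241
= 1848964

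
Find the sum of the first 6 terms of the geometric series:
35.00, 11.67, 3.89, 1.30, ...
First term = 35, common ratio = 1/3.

Sₙ = a(1 - rⁿ) / (1 - r)
S_6 = 35(1 - (1/3)^6) / (1 - (1/3))
S_6 = 35(1 - (1/729)) / (2/3)
S_6 = 12740/243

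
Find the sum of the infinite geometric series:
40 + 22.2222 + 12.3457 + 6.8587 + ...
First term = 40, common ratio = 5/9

For |r| < 1, S = a / (1 - r)
S = 40 / (1 - (5/9))
S = 40 / (4/9)
S = 90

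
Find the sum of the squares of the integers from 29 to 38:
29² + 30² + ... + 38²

Use ∑_{k=1}^{n} k² = n(n+1)(2n+1)/6, then subtract the first 28 terms.
∑_{k=1}^{38} k² = 38×39×77/6 = 19019
∑_{k=1}^{28} k² = 28×29×57/6 = 7714
∑_{k=29}^{38} k² = 19019 - 7714 = 11305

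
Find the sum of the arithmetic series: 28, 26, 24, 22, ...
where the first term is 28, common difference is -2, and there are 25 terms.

Sₙ = n/2 × (first + last)
Last term = a + (n-1)d = 28 + (25-1)×(-2) = -20
S_25 = 25/2 × (28 + (-20))
S_25 = 25/2 × 8 = 100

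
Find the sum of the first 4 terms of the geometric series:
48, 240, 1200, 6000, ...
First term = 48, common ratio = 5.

Sₙ = a(1 - rⁿ) / (1 - r)
S_4 = 48(1 - 5^4) / (1 - 5)
S_4 = 48(1 - 625) / (-4)
S_4 = 7488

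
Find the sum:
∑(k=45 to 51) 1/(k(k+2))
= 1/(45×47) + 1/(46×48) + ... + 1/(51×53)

Partial fractions: 1/(k(k+2)) = (1/2)[1/k - 1/(k+2)]
Telescoping leaves the first two and last two terms:
= (1/2)[1/45 + 1/46 - 1/52 - 1/53]
= 16723/5704920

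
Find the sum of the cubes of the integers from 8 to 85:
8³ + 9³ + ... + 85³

Use ∑_{k=1}^{n} k³ = [n(n+1)/2]², then subtract the first 7 terms.
∑_{k=1}^{85} k³ = [85×86/2]² = 3655² = 13359025
∑_{k=1}^{7} k³ = [7×8/2]² = 28² = 784
∑_{k=8}^{85} k³ = 13359025 - 784 = 13358241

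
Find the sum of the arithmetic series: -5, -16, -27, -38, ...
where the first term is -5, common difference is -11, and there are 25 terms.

Sₙ = n/2 × (first + last)
Last term = a + (n-1)d = -5 + (25-1)×(-11) = -269
S_25 = 25/2 × (-5 + (-269))
S_25 = 25/2 × (-274) = -3425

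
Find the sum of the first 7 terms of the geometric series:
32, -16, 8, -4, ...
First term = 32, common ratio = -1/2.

Sₙ = a(1 - rⁿ) / (1 - r)
S_7 = 32(1 - (-1/2)^7) / (1 - (-1/2))
S_7 = 32(1 - (-1/128)) / (3/2)
S_7 = 43/2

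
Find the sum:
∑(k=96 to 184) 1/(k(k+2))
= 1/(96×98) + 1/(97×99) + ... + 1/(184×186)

Partial fractions: 1/(k(k+2)) = (1/2)[1/k - 1/(k+2)]
Telescoping leaves the first two and last two terms:
= (1/2)[1/96 + 1/97 - 1/185 - 1/186]
= 177021/35602880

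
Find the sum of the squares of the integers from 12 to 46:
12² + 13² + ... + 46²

Use ∑_{k=1}^{n} k² = n(n+1)(2n+1)/6, then subtract the first 11 terms.
∑_{k=1}^{46} k² = 46×47×93/6 = 33511
∑_{k=1}^{11} k² = 11×12×23/6 = 506
∑_{k=12}^{46} k² = 33511 - 506 = 33005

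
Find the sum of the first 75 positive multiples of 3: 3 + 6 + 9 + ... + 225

Factor out 3: = 3(1 + 2 + ... + 75) = 3 × n(n+1)/2
= 3 × 75×76/2
= 3 × 2850
= 8550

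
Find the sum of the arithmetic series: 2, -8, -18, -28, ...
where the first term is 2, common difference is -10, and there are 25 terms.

Sₙ = n/2 × (first + last)
Last term = a + (n-1)d = 2 + (25-1)×(-10) = -238
S_25 = 25/2 × (2 + (-238))
S_25 = 25/2 × (-236) = -2950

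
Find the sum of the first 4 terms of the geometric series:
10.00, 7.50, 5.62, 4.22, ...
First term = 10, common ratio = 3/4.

Sₙ = a(1 - rⁿ) / (1 - r)
S_4 = 10(1 - (3/4)^4) / (1 - (3/4))
S_4 = 10(1 - (81/256)) / (1/4)
S_4 = 875/32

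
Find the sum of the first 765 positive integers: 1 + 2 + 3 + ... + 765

Formula: ∑k = n(n+1)/2
= 765×766/2
= 585990/2
= 292995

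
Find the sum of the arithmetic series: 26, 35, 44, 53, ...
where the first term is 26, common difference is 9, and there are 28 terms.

Sₙ = n/2 × (first + last)
Last term = a + (n-1)d = 26 + (28-1)×9 = 269
S_28 = 28/2 × (26 + 269)
S_28 = 28/2 × 295 = 4130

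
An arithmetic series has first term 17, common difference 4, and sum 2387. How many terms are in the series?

Using S = n/2 × [2a + (n-1)d]
2387 = n/2 × [2(17) + (n-1)(4)]
2387 = n/2 × [34 + 4n - 4]
4774 = n × [30 + 4n]
4n² + (30)n - 4774 = 0
Discriminant: Δ = (30)² - 4(4)(-4774) = 900 + 76384 = 77284
√Δ = 278
n = [-(30) + √Δ] / (2·4) = (-30 + 278) / 8 = 248 / 8 = 31
(The negative root is discarded since n must be a positive integer.)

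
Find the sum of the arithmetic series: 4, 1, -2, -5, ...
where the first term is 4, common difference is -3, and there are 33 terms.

Sₙ = n/2 × (first + last)
Last term = a + (n-1)d = 4 + (33-1)×(-3) = -92
S_33 = 33/2 × (4 + (-92))
S_33 = 33/2 × (-88) = -1452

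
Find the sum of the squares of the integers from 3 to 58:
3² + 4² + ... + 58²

Use ∑_{k=1}^{n} k² = n(n+1)(2n+1)/6, then subtract the first 2 terms.
∑_{k=1}^{58} k² = 58×59×117/6 = 66729
∑_{k=1}^{2} k² = 2×3×5/6 = 5
∑_{k=3}^{58} k² = 66729 - 5 = 66724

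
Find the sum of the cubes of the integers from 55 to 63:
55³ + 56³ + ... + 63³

Use ∑_{k=1}^{n} k³ = [n(n+1)/2]², then subtract the first 54 terms.
∑_{k=1}^{63} k³ = [63×64/2]² = 2016² = 4064256
∑_{k=1}^{54} k³ = [54×55/2]² = 1485² = 2205225
∑_{k=55}^{63} k³ = 4064256 - 2205225 = 1859031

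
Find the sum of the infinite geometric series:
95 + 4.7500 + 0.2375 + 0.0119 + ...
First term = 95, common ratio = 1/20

For |r| < 1, S = a / (1 - r)
S = 95 / (1 - (1/20))
S = 95 / (19/20)
S = 100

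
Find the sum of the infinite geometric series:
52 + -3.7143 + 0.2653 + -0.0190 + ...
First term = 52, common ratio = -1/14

For |r| < 1, S = a / (1 - r)
S = 52 / (1 - (-1/14))
S = 52 / (15/14)
S = 728/15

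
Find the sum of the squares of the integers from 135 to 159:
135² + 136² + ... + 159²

Use ∑_{k=1}^{n} k² = n(n+1)(2n+1)/6, then subtract the first 134 terms.
∑_{k=1}^{159} k² = 159×160×319/6 = 1352560
∑_{k=1}^{134} k² = 134×135×269/6 = 811035
∑_{k=135}^{159} k² = 1352560 - 811035 = 541525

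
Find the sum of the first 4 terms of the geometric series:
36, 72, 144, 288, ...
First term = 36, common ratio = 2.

Sₙ = a(1 - rⁿ) / (1 - r)
S_4 = 36(1 - 2^4) / (1 - 2)
S_4 = 36(1 - 16) / (-1)
S_4 = 540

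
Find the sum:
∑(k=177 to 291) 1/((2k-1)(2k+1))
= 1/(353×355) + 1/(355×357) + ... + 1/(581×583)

Partial fractions: 1/((2k-1)(2k+1)) = (1/2)[1/(2k-1) - 1/(2k+1)]
The series telescopes:
= (1/2)[1/353 - 1/583]
= 115/205799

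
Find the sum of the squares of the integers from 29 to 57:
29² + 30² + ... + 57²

Use ∑_{k=1}^{n} k² = n(n+1)(2n+1)/6, then subtract the first 28 terms.
∑_{k=1}^{57} k² = 57×58×115/6 = 63365
∑_{k=1}^{28} k² = 28×29×57/6 = 7714
∑_{k=29}^{57} k² = 63365 - 7714 = 55651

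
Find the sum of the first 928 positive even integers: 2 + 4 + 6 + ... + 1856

Sum of first n even numbers = n(n+1)
= 928×929
= 862112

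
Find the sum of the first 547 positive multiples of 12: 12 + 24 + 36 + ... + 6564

Factor out 12: = 12(1 + 2 + ... + 547) = 12 × n(n+1)/2
= 12 × 547×548/2
= 12 × 149878
= 1798536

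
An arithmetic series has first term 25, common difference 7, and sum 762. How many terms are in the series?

Using S = n/2 × [2a + (n-1)d]
762 = n/2 × [2(25) + (n-1)(7)]
762 = n/2 × [50 + 7n - 7]
1524 = n × [43 + 7n]
7n² + (43)n - 1524 = 0
Discriminant: Δ = (43)² - 4(7)(-1524) = 1849 + 42672 = 44521
√Δ = 211
n = [-(43) + √Δ] / (2·7) = (-43 + 211) / 14 = 168 / 14 = 12
(The negative root is discarded since n must be a positive integer.)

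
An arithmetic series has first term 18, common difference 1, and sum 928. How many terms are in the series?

Using S = n/2 × [2a + (n-1)d]
928 = n/2 × [2(18) + (n-1)(1)]
928 = n/2 × [36 + 1n - 1]
1856 = n × [35 + 1n]
1n² + (35)n - 1856 = 0
Discriminant: Δ = (35)² - 4(1)(-1856) = 1225 + 7424 = 8649
√Δ = 93
n = [-(35) + √Δ] / (2·1) = (-35 + 93) / 2 = 58 / 2 = 29
(The negative root is discarded since n must be a positive integer.)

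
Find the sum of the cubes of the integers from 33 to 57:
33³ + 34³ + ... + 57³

Use ∑_{k=1}^{n} k³ = [n(n+1)/2]², then subtract the first 32 terms.
∑_{k=1}^{57} k³ = [57×58/2]² = 1653² = 2732409
∑_{k=1}^{32} k³ = [32×33/2]² = 528² = 278784
∑_{k=33}^{57} k³ = 2732409 - 278784 = 2453625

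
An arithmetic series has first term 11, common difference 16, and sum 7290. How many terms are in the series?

Using S = n/2 × [2a + (n-1)d]
7290 = n/2 × [2(11) + (n-1)(16)]
7290 = n/2 × [22 + 16n - 16]
14580 = n × [6 + 16n]
16n² + (6)n - 14580 = 0
Discriminant: Δ = (6)² - 4(16)(-14580) = 36 + 933120 = 933156
√Δ = 966
n = [-(6) + √Δ] / (2·16) = (-6 + 966) / 32 = 960 / 32 = 30
(The negative root is discarded since n must be a positive integer.)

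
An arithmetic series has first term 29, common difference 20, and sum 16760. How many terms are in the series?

Using S = n/2 × [2a + (n-1)d]
16760 = n/2 × [2(29) + (n-1)(20)]
16760 = n/2 × [58 + 20n - 20]
33520 = n × [38 + 20n]
20n² + (38)n - 33520 = 0
Discriminant: Δ = (38)² - 4(20)(-33520) = 1444 + 2681600 = 2683044
√Δ = 1638
n = [-(38) + √Δ] / (2·20) = (-38 + 1638) / 40 = 1600 / 40 = 40
(The negative root is discarded since n must be a positive integer.)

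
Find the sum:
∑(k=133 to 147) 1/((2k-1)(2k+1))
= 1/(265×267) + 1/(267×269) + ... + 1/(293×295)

Partial fractions: 1/((2k-1)(2k+1)) = (1/2)[1/(2k-1) - 1/(2k+1)]
The series telescopes:
= (1/2)[1/265 - 1/295]
= 3/15635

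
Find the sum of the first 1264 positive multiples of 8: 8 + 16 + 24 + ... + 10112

Factor out 8: = 8(1 + 2 + ... + 1264) = 8 × n(n+1)/2
= 8 × 1264×1265/2
= 8 × 799480
= 6395840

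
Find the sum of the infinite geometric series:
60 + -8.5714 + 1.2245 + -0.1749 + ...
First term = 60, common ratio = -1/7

For |r| < 1, S = a / (1 - r)
S = 60 / (1 - (-1/7))
S = 60 / (8/7)
S = 105/2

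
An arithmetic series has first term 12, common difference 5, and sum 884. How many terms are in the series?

Using S = n/2 × [2a + (n-1)d]
884 = n/2 × [2(12) + (n-1)(5)]
884 = n/2 × [24 + 5n - 5]
1768 = n × [19 + 5n]
5n² + (19)n - 1768 = 0
Discriminant: Δ = (19)² - 4(5)(-1768) = 361 + 35360 = 35721
√Δ = 189
n = [-(19) + √Δ] / (2·5) = (-19 + 189) / 10 = 170 / 10 = 17
(The negative root is discarded since n must be a positive integer.)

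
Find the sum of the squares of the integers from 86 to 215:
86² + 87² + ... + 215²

Use ∑_{k=1}^{n} k² = n(n+1)(2n+1)/6, then subtract the first 85 terms.
∑_{k=1}^{215} k² = 215×216×431/6 = 3335940
∑_{k=1}^{85} k² = 85×86×171/6 = 208335
∑_{k=86}^{215} k² = 3335940 - 208335 = 3127605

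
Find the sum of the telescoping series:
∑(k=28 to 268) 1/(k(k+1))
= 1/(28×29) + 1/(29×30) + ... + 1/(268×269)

Partial fractions: 1/(k(k+1)) = 1/k - 1/(k+1)
The series telescopes:
= (1/28 - 1/29) + (1/29 - 1/30) + ... + (1/268 - 1/269)
= 1/28 - 1/269
= 241/7532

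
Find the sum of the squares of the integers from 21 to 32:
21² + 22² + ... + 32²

Use ∑_{k=1}^{n} k² = n(n+1)(2n+1)/6, then subtract the first 20 terms.
∑_{k=1}^{32} k² = 32×33×65/6 = 11440
∑_{k=1}^{20} k² = 20×21×41/6 = 2870
∑_{k=21}^{32} k² = 11440 - 2870 = 8570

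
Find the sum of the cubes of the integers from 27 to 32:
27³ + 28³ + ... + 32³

Use ∑_{k=1}^{n} k³ = [n(n+1)/2]², then subtract the first 26 terms.
∑_{k=1}^{32} k³ = [32×33/2]² = 528² = 278784
∑_{k=1}^{26} k³ = [26×27/2]² = 351² = 123201
∑_{k=27}^{32} k³ = 278784 - 123201 = 155583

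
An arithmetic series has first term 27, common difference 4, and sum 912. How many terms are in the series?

Using S = n/2 × [2a + (n-1)d]
912 = n/2 × [2(27) + (n-1)(4)]
912 = n/2 × [54 + 4n - 4]
1824 = n × [50 + 4n]
4n² + (50)n - 1824 = 0
Discriminant: Δ = (50)² - 4(4)(-1824) = 2500 + 29184 = 31684
√Δ = 178
n = [-(50) + √Δ] / (2·4) = (-50 + 178) / 8 = 128 / 8 = 16
(The negative root is discarded since n must be a positive integer.)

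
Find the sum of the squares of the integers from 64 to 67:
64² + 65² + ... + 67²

Use ∑_{k=1}^{n} k² = n(n+1)(2n+1)/6, then subtract the first 63 terms.
∑_{k=1}^{67} k² = 67×68×135/6 = 102510
∑_{k=1}^{63} k² = 63×64×127/6 = 85344
∑_{k=64}^{67} k² = 102510 - 85344 = 17166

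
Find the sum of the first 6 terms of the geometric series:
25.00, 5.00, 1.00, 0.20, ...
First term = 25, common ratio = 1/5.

Sₙ = a(1 - rⁿ) / (1 - r)
S_6 = 25(1 - (1/5)^6) / (1 - (1/5))
S_6 = 25(1 - (1/15625)) / (4/5)
S_6 = 3906/125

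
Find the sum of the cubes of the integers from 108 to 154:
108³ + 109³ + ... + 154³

Use ∑_{k=1}^{n} k³ = [n(n+1)/2]², then subtract the first 107 terms.
∑_{k=1}^{154} k³ = [154×155/2]² = 11935² = 142444225
∑_{k=1}^{107} k³ = [107×108/2]² = 5778² = 33385284
∑_{k=108}^{154} k³ = 142444225 - 33385284 = 109058941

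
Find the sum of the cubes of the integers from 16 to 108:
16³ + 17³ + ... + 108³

Use ∑_{k=1}^{n} k³ = [n(n+1)/2]², then subtract the first 15 terms.
∑_{k=1}^{108} k³ = [108×109/2]² = 5886² = 34644996
∑_{k=1}^{15} k³ = [15×16/2]² = 120² = 14400
∑_{k=16}^{108} k³ = 34644996 - 14400 = 34630596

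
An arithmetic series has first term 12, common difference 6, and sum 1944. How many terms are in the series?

Using S = n/2 × [2a + (n-1)d]
1944 = n/2 × [2(12) + (n-1)(6)]
1944 = n/2 × [24 + 6n - 6]
3888 = n × [18 + 6n]
6n² + (18)n - 3888 = 0
Discriminant: Δ = (18)² - 4(6)(-3888) = 324 + 93312 = 93636
√Δ = 306
n = [-(18) + √Δ] / (2·6) = (-18 + 306) / 12 = 288 / 12 = 24
(The negative root is discarded since n must be a positive integer.)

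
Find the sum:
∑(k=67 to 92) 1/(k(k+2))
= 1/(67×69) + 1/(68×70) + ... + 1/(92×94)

Partial fractions: 1/(k(k+2)) = (1/2)[1/k - 1/(k+2)]
Telescoping leaves the first two and last two terms:
= (1/2)[1/67 + 1/68 - 1/93 - 1/94]
= 164099/39828552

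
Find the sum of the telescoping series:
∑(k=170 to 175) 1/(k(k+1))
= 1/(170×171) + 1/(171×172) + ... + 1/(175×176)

Partial fractions: 1/(k(k+1)) = 1/k - 1/(k+1)
The series telescopes:
= (1/170 - 1/171) + (1/171 - 1/172) + ... + (1/175 - 1/176)
= 1/170 - 1/176
= 3/14960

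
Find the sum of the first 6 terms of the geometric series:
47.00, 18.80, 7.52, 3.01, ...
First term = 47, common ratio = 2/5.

Sₙ = a(1 - rⁿ) / (1 - r)
S_6 = 47(1 - (2/5)^6) / (1 - (2/5))
S_6 = 47(1 - (64/15625)) / (3/5)
S_6 = 243789/3125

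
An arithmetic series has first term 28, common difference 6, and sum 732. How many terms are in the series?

Using S = n/2 × [2a + (n-1)d]
732 = n/2 × [2(28) + (n-1)(6)]
732 = n/2 × [56 + 6n - 6]
1464 = n × [50 + 6n]
6n² + (50)n - 1464 = 0
Discriminant: Δ = (50)² - 4(6)(-1464) = 2500 + 35136 = 37636
√Δ = 194
n = [-(50) + √Δ] / (2·6) = (-50 + 194) / 12 = 144 / 12 = 12
(The negative root is discarded since n must be a positive integer.)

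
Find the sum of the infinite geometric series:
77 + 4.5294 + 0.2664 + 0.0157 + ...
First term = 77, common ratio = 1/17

For |r| < 1, S = a / (1 - r)
S = 77 / (1 - (1/17))
S = 77 / (16/17)
S = 1309/16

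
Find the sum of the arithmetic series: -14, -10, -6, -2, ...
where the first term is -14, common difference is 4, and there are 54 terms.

Sₙ = n/2 × (first + last)
Last term = a + (n-1)d = -14 + (54-1)×4 = 198
S_54 = 54/2 × (-14 + 198)
S_54 = 54/2 × 184 = 4968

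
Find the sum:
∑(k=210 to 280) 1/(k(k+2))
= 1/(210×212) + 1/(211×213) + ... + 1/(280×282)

Partial fractions: 1/(k(k+2)) = (1/2)[1/k - 1/(k+2)]
Telescoping leaves the first two and last two terms:
= (1/2)[1/210 + 1/211 - 1/281 - 1/282]
= 116866/97533695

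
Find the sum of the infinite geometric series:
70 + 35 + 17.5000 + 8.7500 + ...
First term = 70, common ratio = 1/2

For |r| < 1, S = a / (1 - r)
S = 70 / (1 - (1/2))
S = 70 / (1/2)
S = 140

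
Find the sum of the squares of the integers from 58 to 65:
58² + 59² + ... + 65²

Use ∑_{k=1}^{n} k² = n(n+1)(2n+1)/6, then subtract the first 57 terms.
∑_{k=1}^{65} k² = 65×66×131/6 = 93665
∑_{k=1}^{57} k² = 57×58×115/6 = 63365
∑_{k=58}^{65} k² = 93665 - 63365 = 30300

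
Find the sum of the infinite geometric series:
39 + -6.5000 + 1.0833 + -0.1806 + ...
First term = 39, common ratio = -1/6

For |r| < 1, S = a / (1 - r)
S = 39 / (1 - (-1/6))
S = 39 / (7/6)
S = 234/7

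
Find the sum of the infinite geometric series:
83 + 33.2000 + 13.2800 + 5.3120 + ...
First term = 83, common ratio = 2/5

For |r| < 1, S = a / (1 - r)
S = 83 / (1 - (2/5))
S = 83 / (3/5)
S = 415/3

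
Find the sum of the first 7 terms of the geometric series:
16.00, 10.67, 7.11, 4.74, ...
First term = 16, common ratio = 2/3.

Sₙ = a(1 - rⁿ) / (1 - r)
S_7 = 16(1 - (2/3)^7) / (1 - (2/3))
S_7 = 16(1 - (128/2187)) / (1/3)
S_7 = 32944/729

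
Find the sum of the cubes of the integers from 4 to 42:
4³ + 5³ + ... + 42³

Use ∑_{k=1}^{n} k³ = [n(n+1)/2]², then subtract the first 3 terms.
∑_{k=1}^{42} k³ = [42×43/2]² = 903² = 815409
∑_{k=1}^{3} k³ = [3×4/2]² = 6² = 36
∑_{k=4}^{42} k³ = 815409 - 36 = 815373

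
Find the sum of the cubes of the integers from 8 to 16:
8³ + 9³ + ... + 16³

Use ∑_{k=1}^{n} k³ = [n(n+1)/2]², then subtract the first 7 terms.
∑_{k=1}^{16} k³ = [16×17/2]² = 136² = 18496
∑_{k=1}^{7} k³ = [7×8/2]² = 28² = 784
∑_{k=8}^{16} k³ = 18496 - 784 = 17712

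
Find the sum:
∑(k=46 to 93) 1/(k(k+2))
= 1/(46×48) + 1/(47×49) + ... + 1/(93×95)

Partial fractions: 1/(k(k+2)) = (1/2)[1/k - 1/(k+2)]
Telescoping leaves the first two and last two terms:
= (1/2)[1/46 + 1/47 - 1/94 - 1/95]
= 1122/102695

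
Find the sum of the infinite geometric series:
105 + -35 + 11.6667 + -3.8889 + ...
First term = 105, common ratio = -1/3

For |r| < 1, S = a / (1 - r)
S = 105 / (1 - (-1/3))
S = 105 / (4/3)
S = 315/4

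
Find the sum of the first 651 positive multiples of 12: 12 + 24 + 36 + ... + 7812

Factor out 12: = 12(1 + 2 + ... + 651) = 12 × n(n+1)/2
= 12 × 651×652/2
= 12 × 212226
= 2546712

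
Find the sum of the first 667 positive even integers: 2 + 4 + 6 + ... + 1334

Sum of first n even numbers = n(n+1)
= 667×668
= 445556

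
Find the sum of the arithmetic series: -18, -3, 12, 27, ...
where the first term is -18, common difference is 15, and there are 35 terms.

Sₙ = n/2 × (first + last)
Last term = a + (n-1)d = -18 + (35-1)×15 = 492
S_35 = 35/2 × (-18 + 492)
S_35 = 35/2 × 474 = 8295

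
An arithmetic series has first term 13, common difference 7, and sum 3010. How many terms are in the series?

Using S = n/2 × [2a + (n-1)d]
3010 = n/2 × [2(13) + (n-1)(7)]
3010 = n/2 × [26 + 7n - 7]
6020 = n × [19 + 7n]
7n² + (19)n - 6020 = 0
Discriminant: Δ = (19)² - 4(7)(-6020) = 361 + 168560 = 168921
√Δ = 411
n = [-(19) + √Δ] / (2·7) = (-19 + 411) / 14 = 392 / 14 = 28
(The negative root is discarded since n must be a positive integer.)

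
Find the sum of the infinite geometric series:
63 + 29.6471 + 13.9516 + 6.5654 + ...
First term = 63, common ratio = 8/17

For |r| < 1, S = a / (1 - r)
S = 63 / (1 - (8/17))
S = 63 / (9/17)
S = 119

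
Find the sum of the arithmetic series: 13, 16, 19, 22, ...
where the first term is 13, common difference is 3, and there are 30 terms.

Sₙ = n/2 × (first + last)
Last term = a + (n-1)d = 13 + (30-1)×3 = 100
S_30 = 30/2 × (13 + 100)
S_30 = 30/2 × 113 = 1695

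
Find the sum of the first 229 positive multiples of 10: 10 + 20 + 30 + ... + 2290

Factor out 10: = 10(1 + 2 + ... + 229) = 10 × n(n+1)/2
= 10 × 229×230/2
= 10 × 26335
= 263350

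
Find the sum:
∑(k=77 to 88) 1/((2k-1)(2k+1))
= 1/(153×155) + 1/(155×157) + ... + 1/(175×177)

Partial fractions: 1/((2k-1)(2k+1)) = (1/2)[1/(2k-1) - 1/(2k+1)]
The series telescopes:
= (1/2)[1/153 - 1/177]
= 4/9027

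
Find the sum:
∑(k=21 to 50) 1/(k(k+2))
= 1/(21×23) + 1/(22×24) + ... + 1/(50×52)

Partial fractions: 1/(k(k+2)) = (1/2)[1/k - 1/(k+2)]
Telescoping leaves the first two and last two terms:
= (1/2)[1/21 + 1/22 - 1/51 - 1/52]
= 11075/408408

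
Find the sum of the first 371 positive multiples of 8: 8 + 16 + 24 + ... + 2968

Factor out 8: = 8(1 + 2 + ... + 371) = 8 × n(n+1)/2
= 8 × 371×372/2
= 8 × 69006
= 552048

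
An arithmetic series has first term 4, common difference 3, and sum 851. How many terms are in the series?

Using S = n/2 × [2a + (n-1)d]
851 = n/2 × [2(4) + (n-1)(3)]
851 = n/2 × [8 + 3n - 3]
1702 = n × [5 + 3n]
3n² + (5)n - 1702 = 0
Discriminant: Δ = (5)² - 4(3)(-1702) = 25 + 20424 = 20449
√Δ = 143
n = [-(5) + √Δ] / (2·3) = (-5 + 143) / 6 = 138 / 6 = 23
(The negative root is discarded since n must be a positive integer.)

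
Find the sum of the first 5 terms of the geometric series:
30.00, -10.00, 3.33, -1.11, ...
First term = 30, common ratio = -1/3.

Sₙ = a(1 - rⁿ) / (1 - r)
S_5 = 30(1 - (-1/3)^5) / (1 - (-1/3))
S_5 = 30(1 - (-1/243)) / (4/3)
S_5 = 610/27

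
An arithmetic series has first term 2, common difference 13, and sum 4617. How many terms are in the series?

Using S = n/2 × [2a + (n-1)d]
4617 = n/2 × [2(2) + (n-1)(13)]
4617 = n/2 × [4 + 13n - 13]
9234 = n × [-9 + 13n]
13n² + (-9)n - 9234 = 0
Discriminant: Δ = (-9)² - 4(13)(-9234) = 81 + 480168 = 480249
√Δ = 693
n = [-(-9) + √Δ] / (2·13) = (9 + 693) / 26 = 702 / 26 = 27
(The negative root is discarded since n must be a positive integer.)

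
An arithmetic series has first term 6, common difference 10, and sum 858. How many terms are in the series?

Using S = n/2 × [2a + (n-1)d]
858 = n/2 × [2(6) + (n-1)(10)]
858 = n/2 × [12 + 10n - 10]
1716 = n × [2 + 10n]
10n² + (2)n - 1716 = 0
Discriminant: Δ = (2)² - 4(10)(-1716) = 4 + 68640 = 68644
√Δ = 262
n = [-(2) + √Δ] / (2·10) = (-2 + 262) / 20 = 260 / 20 = 13
(The negative root is discarded since n must be a positive integer.)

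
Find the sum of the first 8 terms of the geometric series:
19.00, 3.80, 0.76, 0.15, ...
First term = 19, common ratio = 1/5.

Sₙ = a(1 - rⁿ) / (1 - r)
S_8 = 19(1 - (1/5)^8) / (1 - (1/5))
S_8 = 19(1 - (1/390625)) / (4/5)
S_8 = 1855464/78125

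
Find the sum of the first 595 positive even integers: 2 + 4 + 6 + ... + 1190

Sum of first n even numbers = n(n+1)
= 595×596
= 354620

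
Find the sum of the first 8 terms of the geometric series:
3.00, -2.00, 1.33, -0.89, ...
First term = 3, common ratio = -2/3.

Sₙ = a(1 - rⁿ) / (1 - r)
S_8 = 3(1 - (-2/3)^8) / (1 - (-2/3))
S_8 = 3(1 - (256/6561)) / (5/3)
S_8 = 1261/729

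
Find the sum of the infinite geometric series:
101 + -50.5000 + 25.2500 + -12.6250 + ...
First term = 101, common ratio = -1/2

For |r| < 1, S = a / (1 - r)
S = 101 / (1 - (-1/2))
S = 101 / (3/2)
S = 202/3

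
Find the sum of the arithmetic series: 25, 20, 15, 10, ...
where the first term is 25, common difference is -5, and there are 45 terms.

Sₙ = n/2 × (first + last)
Last term = a + (n-1)d = 25 + (45-1)×(-5) = -195
S_45 = 45/2 × (25 + (-195))
S_45 = 45/2 × (-170) = -3825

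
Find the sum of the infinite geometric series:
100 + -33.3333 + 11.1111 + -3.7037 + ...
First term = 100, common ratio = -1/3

For |r| < 1, S = a / (1 - r)
S = 100 / (1 - (-1/3))
S = 100 / (4/3)
S = 75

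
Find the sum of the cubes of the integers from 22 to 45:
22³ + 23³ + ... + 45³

Use ∑_{k=1}^{n} k³ = [n(n+1)/2]², then subtract the first 21 terms.
∑_{k=1}^{45} k³ = [45×46/2]² = 1035² = 1071225
∑_{k=1}^{21} k³ = [21×22/2]² = 231² = 53361
∑_{k=22}^{45} k³ = 1071225 - 53361 = 1017864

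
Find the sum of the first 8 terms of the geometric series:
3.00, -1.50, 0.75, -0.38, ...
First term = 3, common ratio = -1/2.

Sₙ = a(1 - rⁿ) / (1 - r)
S_8 = 3(1 - (-1/2)^8) / (1 - (-1/2))
S_8 = 3(1 - (1/256)) / (3/2)
S_8 = 255/128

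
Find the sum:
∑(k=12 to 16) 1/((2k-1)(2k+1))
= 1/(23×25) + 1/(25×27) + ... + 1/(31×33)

Partial fractions: 1/((2k-1)(2k+1)) = (1/2)[1/(2k-1) - 1/(2k+1)]
The series telescopes:
= (1/2)[1/23 - 1/33]
= 5/759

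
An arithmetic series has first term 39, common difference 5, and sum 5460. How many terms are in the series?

Using S = n/2 × [2a + (n-1)d]
5460 = n/2 × [2(39) + (n-1)(5)]
5460 = n/2 × [78 + 5n - 5]
10920 = n × [73 + 5n]
5n² + (73)n - 10920 = 0
Discriminant: Δ = (73)² - 4(5)(-10920) = 5329 + 218400 = 223729
√Δ = 473
n = [-(73) + √Δ] / (2·5) = (-73 + 473) / 10 = 400 / 10 = 40
(The negative root is discarded since n must be a positive integer.)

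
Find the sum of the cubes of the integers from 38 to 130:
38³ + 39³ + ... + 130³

Use ∑_{k=1}^{n} k³ = [n(n+1)/2]², then subtract the first 37 terms.
∑_{k=1}^{130} k³ = [130×131/2]² = 8515² = 72505225
∑_{k=1}^{37} k³ = [37×38/2]² = 703² = 494209
∑_{k=38}^{130} k³ = 72505225 - 494209 = 72011016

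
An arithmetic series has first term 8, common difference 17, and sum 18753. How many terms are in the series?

Using S = n/2 × [2a + (n-1)d]
18753 = n/2 × [2(8) + (n-1)(17)]
18753 = n/2 × [16 + 17n - 17]
37506 = n × [-1 + 17n]
17n² + (-1)n - 37506 = 0
Discriminant: Δ = (-1)² - 4(17)(-37506) = 1 + 2550408 = 2550409
√Δ = 1597
n = [-(-1) + √Δ] / (2·17) = (1 + 1597) / 34 = 1598 / 34 = 47
(The negative root is discarded since n must be a positive integer.)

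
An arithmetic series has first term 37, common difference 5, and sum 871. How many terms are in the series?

Using S = n/2 × [2a + (n-1)d]
871 = n/2 × [2(37) + (n-1)(5)]
871 = n/2 × [74 + 5n - 5]
1742 = n × [69 + 5n]
5n² + (69)n - 1742 = 0
Discriminant: Δ = (69)² - 4(5)(-1742) = 4761 + 34840 = 39601
√Δ = 199
n = [-(69) + √Δ] / (2·5) = (-69 + 199) / 10 = 130 / 10 = 13
(The negative root is discarded since n must be a positive integer.)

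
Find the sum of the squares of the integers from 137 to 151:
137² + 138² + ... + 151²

Use ∑_{k=1}^{n} k² = n(n+1)(2n+1)/6, then subtract the first 136 terms.
∑_{k=1}^{151} k² = 151×152×303/6 = 1159076
∑_{k=1}^{136} k² = 136×137×273/6 = 847756
∑_{k=137}^{151} k² = 1159076 - 847756 = 311320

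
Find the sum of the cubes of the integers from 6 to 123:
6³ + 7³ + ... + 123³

Use ∑_{k=1}^{n} k³ = [n(n+1)/2]², then subtract the first 5 terms.
∑_{k=1}^{123} k³ = [123×124/2]² = 7626² = 58155876
∑_{k=1}^{5} k³ = [5×6/2]² = 15² = 225
∑_{k=6}^{123} k³ = 58155876 - 225 = 58155651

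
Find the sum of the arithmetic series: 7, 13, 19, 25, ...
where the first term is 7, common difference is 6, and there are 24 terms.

Sₙ = n/2 × (first + last)
Last term = a + (n-1)d = 7 + (24-1)×6 = 145
S_24 = 24/2 × (7 + 145)
S_24 = 24/2 × 152 = 1824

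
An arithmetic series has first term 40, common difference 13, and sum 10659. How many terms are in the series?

Using S = n/2 × [2a + (n-1)d]
10659 = n/2 × [2(40) + (n-1)(13)]
10659 = n/2 × [80 + 13n - 13]
21318 = n × [67 + 13n]
13n² + (67)n - 21318 = 0
Discriminant: Δ = (67)² - 4(13)(-21318) = 4489 + 1108536 = 1113025
√Δ = 1055
n = [-(67) + √Δ] / (2·13) = (-67 + 1055) / 26 = 988 / 26 = 38
(The negative root is discarded since n must be a positive integer.)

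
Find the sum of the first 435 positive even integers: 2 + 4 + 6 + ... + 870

Sum of first n even numbers = n(n+1)
= 435×436
= 189660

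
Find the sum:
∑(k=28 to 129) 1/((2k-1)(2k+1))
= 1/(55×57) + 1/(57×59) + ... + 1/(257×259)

Partial fractions: 1/((2k-1)(2k+1)) = (1/2)[1/(2k-1) - 1/(2k+1)]
The series telescopes:
= (1/2)[1/55 - 1/259]
= 102/14245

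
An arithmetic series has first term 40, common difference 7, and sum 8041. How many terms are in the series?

Using S = n/2 × [2a + (n-1)d]
8041 = n/2 × [2(40) + (n-1)(7)]
8041 = n/2 × [80 + 7n - 7]
16082 = n × [73 + 7n]
7n² + (73)n - 16082 = 0
Discriminant: Δ = (73)² - 4(7)(-16082) = 5329 + 450296 = 455625
√Δ = 675
n = [-(73) + √Δ] / (2·7) = (-73 + 675) / 14 = 602 / 14 = 43
(The negative root is discarded since n must be a positive integer.)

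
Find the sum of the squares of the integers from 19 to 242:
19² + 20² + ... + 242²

Use ∑_{k=1}^{n} k² = n(n+1)(2n+1)/6, then subtract the first 18 terms.
∑_{k=1}^{242} k² = 242×243×485/6 = 4753485
∑_{k=1}^{18} k² = 18×19×37/6 = 2109
∑_{k=19}^{242} k² = 4753485 - 2109 = 4751376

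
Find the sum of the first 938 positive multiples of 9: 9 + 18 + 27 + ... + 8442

Factor out 9: = 9(1 + 2 + ... + 938) = 9 × n(n+1)/2
= 9 × 938×939/2
= 9 × 440391
= 3963519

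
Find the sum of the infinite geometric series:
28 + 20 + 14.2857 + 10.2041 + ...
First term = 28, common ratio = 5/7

For |r| < 1, S = a / (1 - r)
S = 28 / (1 - (5/7))
S = 28 / (2/7)
S = 98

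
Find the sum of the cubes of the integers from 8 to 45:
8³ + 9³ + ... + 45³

Use ∑_{k=1}^{n} k³ = [n(n+1)/2]², then subtract the first 7 terms.
∑_{k=1}^{45} k³ = [45×46/2]² = 1035² = 1071225
∑_{k=1}^{7} k³ = [7×8/2]² = 28² = 784
∑_{k=8}^{45} k³ = 1071225 - 784 = 1070441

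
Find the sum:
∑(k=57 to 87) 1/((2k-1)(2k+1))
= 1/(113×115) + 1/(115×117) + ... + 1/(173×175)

Partial fractions: 1/((2k-1)(2k+1)) = (1/2)[1/(2k-1) - 1/(2k+1)]
The series telescopes:
= (1/2)[1/113 - 1/175]
= 31/19775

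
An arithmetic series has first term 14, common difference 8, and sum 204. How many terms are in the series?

Using S = n/2 × [2a + (n-1)d]
204 = n/2 × [2(14) + (n-1)(8)]
204 = n/2 × [28 + 8n - 8]
408 = n × [20 + 8n]
8n² + (20)n - 408 = 0
Discriminant: Δ = (20)² - 4(8)(-408) = 400 + 13056 = 13456
√Δ = 116
n = [-(20) + √Δ] / (2·8) = (-20 + 116) / 16 = 96 / 16 = 6
(The negative root is discarded since n must be a positive integer.)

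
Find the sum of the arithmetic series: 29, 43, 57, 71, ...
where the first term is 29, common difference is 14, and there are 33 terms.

Sₙ = n/2 × (first + last)
Last term = a + (n-1)d = 29 + (33-1)×14 = 477
S_33 = 33/2 × (29 + 477)
S_33 = 33/2 × 506 = 8349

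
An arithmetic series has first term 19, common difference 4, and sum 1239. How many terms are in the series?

Using S = n/2 × [2a + (n-1)d]
1239 = n/2 × [2(19) + (n-1)(4)]
1239 = n/2 × [38 + 4n - 4]
2478 = n × [34 + 4n]
4n² + (34)n - 2478 = 0
Discriminant: Δ = (34)² - 4(4)(-2478) = 1156 + 39648 = 40804
√Δ = 202
n = [-(34) + √Δ] / (2·4) = (-34 + 202) / 8 = 168 / 8 = 21
(The negative root is discarded since n must be a positive integer.)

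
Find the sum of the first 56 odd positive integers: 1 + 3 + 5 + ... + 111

Sum of first n odd numbers = n²
= 56²
= 3136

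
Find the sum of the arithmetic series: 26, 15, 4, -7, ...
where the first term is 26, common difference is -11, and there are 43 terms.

Sₙ = n/2 × (first + last)
Last term = a + (n-1)d = 26 + (43-1)×(-11) = -436
S_43 = 43/2 × (26 + (-436))
S_43 = 43/2 × (-410) = -8815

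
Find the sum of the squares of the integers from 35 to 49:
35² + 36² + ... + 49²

Use ∑_{k=1}^{n} k² = n(n+1)(2n+1)/6, then subtract the first 34 terms.
∑_{k=1}^{49} k² = 49×50×99/6 = 40425
∑_{k=1}^{34} k² = 34×35×69/6 = 13685
∑_{k=35}^{49} k² = 40425 - 13685 = 26740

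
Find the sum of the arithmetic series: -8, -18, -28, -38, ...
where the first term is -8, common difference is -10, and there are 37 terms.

Sₙ = n/2 × (first + last)
Last term = a + (n-1)d = -8 + (37-1)×(-10) = -368
S_37 = 37/2 × (-8 + (-368))
S_37 = 37/2 × (-376) = -6956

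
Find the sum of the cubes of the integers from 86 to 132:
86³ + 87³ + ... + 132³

Use ∑_{k=1}^{n} k³ = [n(n+1)/2]², then subtract the first 85 terms.
∑_{k=1}^{132} k³ = [132×133/2]² = 8778² = 77053284
∑_{k=1}^{85} k³ = [85×86/2]² = 3655² = 13359025
∑_{k=86}^{132} k³ = 77053284 - 13359025 = 63694259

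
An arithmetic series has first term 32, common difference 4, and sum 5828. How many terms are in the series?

Using S = n/2 × [2a + (n-1)d]
5828 = n/2 × [2(32) + (n-1)(4)]
5828 = n/2 × [64 + 4n - 4]
11656 = n × [60 + 4n]
4n² + (60)n - 11656 = 0
Discriminant: Δ = (60)² - 4(4)(-11656) = 3600 + 186496 = 190096
√Δ = 436
n = [-(60) + √Δ] / (2·4) = (-60 + 436) / 8 = 376 / 8 = 47
(The negative root is discarded since n must be a positive integer.)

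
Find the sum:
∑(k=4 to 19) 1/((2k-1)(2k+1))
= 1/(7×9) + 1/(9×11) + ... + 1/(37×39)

Partial fractions: 1/((2k-1)(2k+1)) = (1/2)[1/(2k-1) - 1/(2k+1)]
The series telescopes:
= (1/2)[1/7 - 1/39]
= 16/273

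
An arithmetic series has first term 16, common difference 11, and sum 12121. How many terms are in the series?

Using S = n/2 × [2a + (n-1)d]
12121 = n/2 × [2(16) + (n-1)(11)]
12121 = n/2 × [32 + 11n - 11]
24242 = n × [21 + 11n]
11n² + (21)n - 24242 = 0
Discriminant: Δ = (21)² - 4(11)(-24242) = 441 + 1066648 = 1067089
√Δ = 1033
n = [-(21) + √Δ] / (2·11) = (-21 + 1033) / 22 = 1012 / 22 = 46
(The negative root is discarded since n must be a positive integer.)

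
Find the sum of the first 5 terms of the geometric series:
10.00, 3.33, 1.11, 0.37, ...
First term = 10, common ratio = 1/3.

Sₙ = a(1 - rⁿ) / (1 - r)
S_5 = 10(1 - (1/3)^5) / (1 - (1/3))
S_5 = 10(1 - (1/243)) / (2/3)
S_5 = 1210/81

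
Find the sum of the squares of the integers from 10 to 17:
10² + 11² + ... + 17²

Use ∑_{k=1}^{n} k² = n(n+1)(2n+1)/6, then subtract the first 9 terms.
∑_{k=1}^{17} k² = 17×18×35/6 = 1785
∑_{k=1}^{9} k² = 9×10×19/6 = 285
∑_{k=10}^{17} k² = 1785 - 285 = 1500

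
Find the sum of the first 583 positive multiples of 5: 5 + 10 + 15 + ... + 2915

Factor out 5: = 5(1 + 2 + ... + 583) = 5 × n(n+1)/2
= 5 × 583×584/2
= 5 × 170236
= 851180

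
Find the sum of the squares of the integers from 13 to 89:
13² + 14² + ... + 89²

Use ∑_{k=1}^{n} k² = n(n+1)(2n+1)/6, then subtract the first 12 terms.
∑_{k=1}^{89} k² = 89×90×179/6 = 238965
∑_{k=1}^{12} k² = 12×13×25/6 = 650
∑_{k=13}^{89} k² = 238965 - 650 = 238315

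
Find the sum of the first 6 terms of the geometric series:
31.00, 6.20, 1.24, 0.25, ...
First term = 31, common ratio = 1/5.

Sₙ = a(1 - rⁿ) / (1 - r)
S_6 = 31(1 - (1/5)^6) / (1 - (1/5))
S_6 = 31(1 - (1/15625)) / (4/5)
S_6 = 121086/3125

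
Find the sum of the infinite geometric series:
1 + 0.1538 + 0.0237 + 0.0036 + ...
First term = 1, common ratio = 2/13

For |r| < 1, S = a / (1 - r)
S = 1 / (1 - (2/13))
S = 1 / (11/13)
S = 13/11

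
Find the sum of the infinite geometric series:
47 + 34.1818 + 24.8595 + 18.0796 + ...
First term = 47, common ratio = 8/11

For |r| < 1, S = a / (1 - r)
S = 47 / (1 - (8/11))
S = 47 / (3/11)
S = 517/3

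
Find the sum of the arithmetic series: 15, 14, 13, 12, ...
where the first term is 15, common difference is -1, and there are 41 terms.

Sₙ = n/2 × (first + last)
Last term = a + (n-1)d = 15 + (41-1)×(-1) = -25
S_41 = 41/2 × (15 + (-25))
S_41 = 41/2 × (-10) = -205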